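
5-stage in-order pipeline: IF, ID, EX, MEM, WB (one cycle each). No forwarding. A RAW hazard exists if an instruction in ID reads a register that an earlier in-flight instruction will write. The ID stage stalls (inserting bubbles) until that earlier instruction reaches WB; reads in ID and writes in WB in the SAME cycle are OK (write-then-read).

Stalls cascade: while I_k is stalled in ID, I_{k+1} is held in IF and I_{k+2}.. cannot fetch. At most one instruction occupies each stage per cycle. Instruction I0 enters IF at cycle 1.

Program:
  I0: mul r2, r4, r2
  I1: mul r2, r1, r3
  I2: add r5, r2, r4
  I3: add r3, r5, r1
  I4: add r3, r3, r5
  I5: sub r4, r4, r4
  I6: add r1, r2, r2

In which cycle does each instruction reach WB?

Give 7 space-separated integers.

Answer: 5 6 9 12 15 16 17

Derivation:
I0 mul r2 <- r4,r2: IF@1 ID@2 stall=0 (-) EX@3 MEM@4 WB@5
I1 mul r2 <- r1,r3: IF@2 ID@3 stall=0 (-) EX@4 MEM@5 WB@6
I2 add r5 <- r2,r4: IF@3 ID@4 stall=2 (RAW on I1.r2 (WB@6)) EX@7 MEM@8 WB@9
I3 add r3 <- r5,r1: IF@4 ID@7 stall=2 (RAW on I2.r5 (WB@9)) EX@10 MEM@11 WB@12
I4 add r3 <- r3,r5: IF@7 ID@10 stall=2 (RAW on I3.r3 (WB@12)) EX@13 MEM@14 WB@15
I5 sub r4 <- r4,r4: IF@10 ID@13 stall=0 (-) EX@14 MEM@15 WB@16
I6 add r1 <- r2,r2: IF@13 ID@14 stall=0 (-) EX@15 MEM@16 WB@17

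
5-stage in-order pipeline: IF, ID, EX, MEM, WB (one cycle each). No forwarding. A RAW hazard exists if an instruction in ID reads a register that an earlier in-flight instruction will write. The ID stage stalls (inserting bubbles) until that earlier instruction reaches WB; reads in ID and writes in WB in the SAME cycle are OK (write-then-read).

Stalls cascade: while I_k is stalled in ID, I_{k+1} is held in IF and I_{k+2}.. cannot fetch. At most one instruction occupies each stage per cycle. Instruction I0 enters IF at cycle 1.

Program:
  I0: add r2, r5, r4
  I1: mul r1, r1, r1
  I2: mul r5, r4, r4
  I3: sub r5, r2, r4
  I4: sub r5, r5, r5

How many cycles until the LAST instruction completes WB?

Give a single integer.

I0 add r2 <- r5,r4: IF@1 ID@2 stall=0 (-) EX@3 MEM@4 WB@5
I1 mul r1 <- r1,r1: IF@2 ID@3 stall=0 (-) EX@4 MEM@5 WB@6
I2 mul r5 <- r4,r4: IF@3 ID@4 stall=0 (-) EX@5 MEM@6 WB@7
I3 sub r5 <- r2,r4: IF@4 ID@5 stall=0 (-) EX@6 MEM@7 WB@8
I4 sub r5 <- r5,r5: IF@5 ID@6 stall=2 (RAW on I3.r5 (WB@8)) EX@9 MEM@10 WB@11

Answer: 11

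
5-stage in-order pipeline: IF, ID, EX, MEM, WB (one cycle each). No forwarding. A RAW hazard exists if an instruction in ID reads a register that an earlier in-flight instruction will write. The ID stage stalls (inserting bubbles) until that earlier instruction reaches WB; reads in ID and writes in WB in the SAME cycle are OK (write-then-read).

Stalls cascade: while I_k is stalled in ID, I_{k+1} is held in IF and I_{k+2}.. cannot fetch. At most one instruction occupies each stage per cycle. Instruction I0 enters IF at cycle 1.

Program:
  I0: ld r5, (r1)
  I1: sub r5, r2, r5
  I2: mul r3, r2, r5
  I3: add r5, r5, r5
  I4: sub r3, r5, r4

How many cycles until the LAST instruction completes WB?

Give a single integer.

I0 ld r5 <- r1: IF@1 ID@2 stall=0 (-) EX@3 MEM@4 WB@5
I1 sub r5 <- r2,r5: IF@2 ID@3 stall=2 (RAW on I0.r5 (WB@5)) EX@6 MEM@7 WB@8
I2 mul r3 <- r2,r5: IF@3 ID@6 stall=2 (RAW on I1.r5 (WB@8)) EX@9 MEM@10 WB@11
I3 add r5 <- r5,r5: IF@6 ID@9 stall=0 (-) EX@10 MEM@11 WB@12
I4 sub r3 <- r5,r4: IF@9 ID@10 stall=2 (RAW on I3.r5 (WB@12)) EX@13 MEM@14 WB@15

Answer: 15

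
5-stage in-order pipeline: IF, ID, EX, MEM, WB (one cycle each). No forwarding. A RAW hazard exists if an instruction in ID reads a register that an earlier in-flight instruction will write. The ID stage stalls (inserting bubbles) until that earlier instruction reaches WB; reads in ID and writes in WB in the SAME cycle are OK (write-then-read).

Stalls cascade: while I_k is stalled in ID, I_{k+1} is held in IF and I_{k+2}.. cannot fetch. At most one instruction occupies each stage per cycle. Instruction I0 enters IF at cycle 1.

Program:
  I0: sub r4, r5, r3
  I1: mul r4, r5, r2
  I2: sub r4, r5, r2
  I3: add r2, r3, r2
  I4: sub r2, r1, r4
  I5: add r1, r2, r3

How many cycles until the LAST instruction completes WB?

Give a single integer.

Answer: 13

Derivation:
I0 sub r4 <- r5,r3: IF@1 ID@2 stall=0 (-) EX@3 MEM@4 WB@5
I1 mul r4 <- r5,r2: IF@2 ID@3 stall=0 (-) EX@4 MEM@5 WB@6
I2 sub r4 <- r5,r2: IF@3 ID@4 stall=0 (-) EX@5 MEM@6 WB@7
I3 add r2 <- r3,r2: IF@4 ID@5 stall=0 (-) EX@6 MEM@7 WB@8
I4 sub r2 <- r1,r4: IF@5 ID@6 stall=1 (RAW on I2.r4 (WB@7)) EX@8 MEM@9 WB@10
I5 add r1 <- r2,r3: IF@6 ID@8 stall=2 (RAW on I4.r2 (WB@10)) EX@11 MEM@12 WB@13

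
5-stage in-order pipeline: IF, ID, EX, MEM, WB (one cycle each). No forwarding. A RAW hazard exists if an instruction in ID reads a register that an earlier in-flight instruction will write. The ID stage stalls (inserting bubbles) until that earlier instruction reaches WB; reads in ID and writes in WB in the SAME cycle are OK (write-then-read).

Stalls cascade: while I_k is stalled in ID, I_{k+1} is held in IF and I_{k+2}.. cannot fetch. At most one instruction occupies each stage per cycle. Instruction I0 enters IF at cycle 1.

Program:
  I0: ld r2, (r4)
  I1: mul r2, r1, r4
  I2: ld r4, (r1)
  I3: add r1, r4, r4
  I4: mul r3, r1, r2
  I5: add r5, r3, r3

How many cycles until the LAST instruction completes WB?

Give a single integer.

I0 ld r2 <- r4: IF@1 ID@2 stall=0 (-) EX@3 MEM@4 WB@5
I1 mul r2 <- r1,r4: IF@2 ID@3 stall=0 (-) EX@4 MEM@5 WB@6
I2 ld r4 <- r1: IF@3 ID@4 stall=0 (-) EX@5 MEM@6 WB@7
I3 add r1 <- r4,r4: IF@4 ID@5 stall=2 (RAW on I2.r4 (WB@7)) EX@8 MEM@9 WB@10
I4 mul r3 <- r1,r2: IF@5 ID@8 stall=2 (RAW on I3.r1 (WB@10)) EX@11 MEM@12 WB@13
I5 add r5 <- r3,r3: IF@8 ID@11 stall=2 (RAW on I4.r3 (WB@13)) EX@14 MEM@15 WB@16

Answer: 16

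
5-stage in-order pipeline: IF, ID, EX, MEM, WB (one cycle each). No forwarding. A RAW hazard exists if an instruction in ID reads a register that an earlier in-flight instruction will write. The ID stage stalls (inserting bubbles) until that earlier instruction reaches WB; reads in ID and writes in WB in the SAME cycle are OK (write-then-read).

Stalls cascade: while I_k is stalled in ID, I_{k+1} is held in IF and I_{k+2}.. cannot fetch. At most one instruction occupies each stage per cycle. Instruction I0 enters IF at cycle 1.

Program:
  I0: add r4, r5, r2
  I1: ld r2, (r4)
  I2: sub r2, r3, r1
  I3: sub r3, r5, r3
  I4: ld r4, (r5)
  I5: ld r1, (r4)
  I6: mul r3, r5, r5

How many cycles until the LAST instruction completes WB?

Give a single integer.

I0 add r4 <- r5,r2: IF@1 ID@2 stall=0 (-) EX@3 MEM@4 WB@5
I1 ld r2 <- r4: IF@2 ID@3 stall=2 (RAW on I0.r4 (WB@5)) EX@6 MEM@7 WB@8
I2 sub r2 <- r3,r1: IF@3 ID@6 stall=0 (-) EX@7 MEM@8 WB@9
I3 sub r3 <- r5,r3: IF@6 ID@7 stall=0 (-) EX@8 MEM@9 WB@10
I4 ld r4 <- r5: IF@7 ID@8 stall=0 (-) EX@9 MEM@10 WB@11
I5 ld r1 <- r4: IF@8 ID@9 stall=2 (RAW on I4.r4 (WB@11)) EX@12 MEM@13 WB@14
I6 mul r3 <- r5,r5: IF@9 ID@12 stall=0 (-) EX@13 MEM@14 WB@15

Answer: 15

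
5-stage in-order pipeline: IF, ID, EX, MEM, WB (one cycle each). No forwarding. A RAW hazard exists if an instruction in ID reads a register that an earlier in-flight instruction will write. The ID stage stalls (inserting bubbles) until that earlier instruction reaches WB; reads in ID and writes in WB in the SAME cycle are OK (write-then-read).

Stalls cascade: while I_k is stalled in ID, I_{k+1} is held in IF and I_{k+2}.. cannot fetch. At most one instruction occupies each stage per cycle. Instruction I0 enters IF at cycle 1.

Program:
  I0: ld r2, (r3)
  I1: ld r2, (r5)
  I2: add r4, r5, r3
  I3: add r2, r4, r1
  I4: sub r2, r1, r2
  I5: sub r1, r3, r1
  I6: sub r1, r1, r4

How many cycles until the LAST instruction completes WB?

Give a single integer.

Answer: 17

Derivation:
I0 ld r2 <- r3: IF@1 ID@2 stall=0 (-) EX@3 MEM@4 WB@5
I1 ld r2 <- r5: IF@2 ID@3 stall=0 (-) EX@4 MEM@5 WB@6
I2 add r4 <- r5,r3: IF@3 ID@4 stall=0 (-) EX@5 MEM@6 WB@7
I3 add r2 <- r4,r1: IF@4 ID@5 stall=2 (RAW on I2.r4 (WB@7)) EX@8 MEM@9 WB@10
I4 sub r2 <- r1,r2: IF@5 ID@8 stall=2 (RAW on I3.r2 (WB@10)) EX@11 MEM@12 WB@13
I5 sub r1 <- r3,r1: IF@8 ID@11 stall=0 (-) EX@12 MEM@13 WB@14
I6 sub r1 <- r1,r4: IF@11 ID@12 stall=2 (RAW on I5.r1 (WB@14)) EX@15 MEM@16 WB@17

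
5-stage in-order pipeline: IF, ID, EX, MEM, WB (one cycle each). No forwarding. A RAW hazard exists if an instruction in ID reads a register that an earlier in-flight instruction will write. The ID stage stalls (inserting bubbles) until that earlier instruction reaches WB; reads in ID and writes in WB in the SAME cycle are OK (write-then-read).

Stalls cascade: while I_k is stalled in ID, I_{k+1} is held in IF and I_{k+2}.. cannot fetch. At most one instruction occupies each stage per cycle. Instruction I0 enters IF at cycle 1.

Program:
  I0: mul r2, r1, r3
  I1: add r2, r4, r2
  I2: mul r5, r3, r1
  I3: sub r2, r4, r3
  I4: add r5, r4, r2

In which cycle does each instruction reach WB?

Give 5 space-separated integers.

Answer: 5 8 9 10 13

Derivation:
I0 mul r2 <- r1,r3: IF@1 ID@2 stall=0 (-) EX@3 MEM@4 WB@5
I1 add r2 <- r4,r2: IF@2 ID@3 stall=2 (RAW on I0.r2 (WB@5)) EX@6 MEM@7 WB@8
I2 mul r5 <- r3,r1: IF@3 ID@6 stall=0 (-) EX@7 MEM@8 WB@9
I3 sub r2 <- r4,r3: IF@6 ID@7 stall=0 (-) EX@8 MEM@9 WB@10
I4 add r5 <- r4,r2: IF@7 ID@8 stall=2 (RAW on I3.r2 (WB@10)) EX@11 MEM@12 WB@13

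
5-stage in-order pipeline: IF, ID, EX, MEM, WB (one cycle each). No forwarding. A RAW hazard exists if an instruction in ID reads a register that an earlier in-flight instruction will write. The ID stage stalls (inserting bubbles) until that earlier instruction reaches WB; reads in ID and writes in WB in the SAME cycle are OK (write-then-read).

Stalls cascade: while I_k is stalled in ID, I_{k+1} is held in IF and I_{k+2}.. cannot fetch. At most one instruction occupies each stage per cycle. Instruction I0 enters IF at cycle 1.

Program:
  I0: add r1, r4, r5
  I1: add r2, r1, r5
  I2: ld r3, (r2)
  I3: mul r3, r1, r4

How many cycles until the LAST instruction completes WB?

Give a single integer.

I0 add r1 <- r4,r5: IF@1 ID@2 stall=0 (-) EX@3 MEM@4 WB@5
I1 add r2 <- r1,r5: IF@2 ID@3 stall=2 (RAW on I0.r1 (WB@5)) EX@6 MEM@7 WB@8
I2 ld r3 <- r2: IF@3 ID@6 stall=2 (RAW on I1.r2 (WB@8)) EX@9 MEM@10 WB@11
I3 mul r3 <- r1,r4: IF@6 ID@9 stall=0 (-) EX@10 MEM@11 WB@12

Answer: 12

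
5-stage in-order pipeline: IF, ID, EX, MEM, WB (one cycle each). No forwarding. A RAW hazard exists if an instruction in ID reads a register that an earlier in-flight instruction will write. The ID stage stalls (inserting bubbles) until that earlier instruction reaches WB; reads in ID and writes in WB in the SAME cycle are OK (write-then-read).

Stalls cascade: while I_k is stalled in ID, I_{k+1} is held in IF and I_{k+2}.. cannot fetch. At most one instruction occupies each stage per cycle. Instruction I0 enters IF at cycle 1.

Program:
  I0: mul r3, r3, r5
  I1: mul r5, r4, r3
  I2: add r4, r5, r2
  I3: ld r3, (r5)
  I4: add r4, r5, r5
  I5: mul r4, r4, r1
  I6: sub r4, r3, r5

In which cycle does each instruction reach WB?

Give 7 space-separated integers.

I0 mul r3 <- r3,r5: IF@1 ID@2 stall=0 (-) EX@3 MEM@4 WB@5
I1 mul r5 <- r4,r3: IF@2 ID@3 stall=2 (RAW on I0.r3 (WB@5)) EX@6 MEM@7 WB@8
I2 add r4 <- r5,r2: IF@3 ID@6 stall=2 (RAW on I1.r5 (WB@8)) EX@9 MEM@10 WB@11
I3 ld r3 <- r5: IF@6 ID@9 stall=0 (-) EX@10 MEM@11 WB@12
I4 add r4 <- r5,r5: IF@9 ID@10 stall=0 (-) EX@11 MEM@12 WB@13
I5 mul r4 <- r4,r1: IF@10 ID@11 stall=2 (RAW on I4.r4 (WB@13)) EX@14 MEM@15 WB@16
I6 sub r4 <- r3,r5: IF@11 ID@14 stall=0 (-) EX@15 MEM@16 WB@17

Answer: 5 8 11 12 13 16 17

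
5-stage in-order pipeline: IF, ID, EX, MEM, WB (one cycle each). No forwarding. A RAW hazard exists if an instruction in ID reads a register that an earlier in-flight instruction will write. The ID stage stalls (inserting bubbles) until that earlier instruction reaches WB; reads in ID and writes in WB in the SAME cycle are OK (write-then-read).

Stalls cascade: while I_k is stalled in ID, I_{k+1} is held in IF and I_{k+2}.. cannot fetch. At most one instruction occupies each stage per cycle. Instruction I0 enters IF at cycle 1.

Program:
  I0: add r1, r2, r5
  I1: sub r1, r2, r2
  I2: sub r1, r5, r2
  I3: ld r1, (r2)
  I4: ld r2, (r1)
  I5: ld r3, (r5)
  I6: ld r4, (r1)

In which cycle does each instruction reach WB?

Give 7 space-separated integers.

Answer: 5 6 7 8 11 12 13

Derivation:
I0 add r1 <- r2,r5: IF@1 ID@2 stall=0 (-) EX@3 MEM@4 WB@5
I1 sub r1 <- r2,r2: IF@2 ID@3 stall=0 (-) EX@4 MEM@5 WB@6
I2 sub r1 <- r5,r2: IF@3 ID@4 stall=0 (-) EX@5 MEM@6 WB@7
I3 ld r1 <- r2: IF@4 ID@5 stall=0 (-) EX@6 MEM@7 WB@8
I4 ld r2 <- r1: IF@5 ID@6 stall=2 (RAW on I3.r1 (WB@8)) EX@9 MEM@10 WB@11
I5 ld r3 <- r5: IF@6 ID@9 stall=0 (-) EX@10 MEM@11 WB@12
I6 ld r4 <- r1: IF@9 ID@10 stall=0 (-) EX@11 MEM@12 WB@13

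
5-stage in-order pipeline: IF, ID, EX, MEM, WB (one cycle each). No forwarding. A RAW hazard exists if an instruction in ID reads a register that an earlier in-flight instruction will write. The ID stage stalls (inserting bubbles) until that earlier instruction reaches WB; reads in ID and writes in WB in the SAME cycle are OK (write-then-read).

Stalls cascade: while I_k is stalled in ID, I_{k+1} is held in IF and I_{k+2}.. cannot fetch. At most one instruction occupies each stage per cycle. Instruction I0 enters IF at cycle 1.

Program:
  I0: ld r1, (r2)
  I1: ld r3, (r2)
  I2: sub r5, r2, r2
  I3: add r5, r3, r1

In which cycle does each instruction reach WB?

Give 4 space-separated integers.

Answer: 5 6 7 9

Derivation:
I0 ld r1 <- r2: IF@1 ID@2 stall=0 (-) EX@3 MEM@4 WB@5
I1 ld r3 <- r2: IF@2 ID@3 stall=0 (-) EX@4 MEM@5 WB@6
I2 sub r5 <- r2,r2: IF@3 ID@4 stall=0 (-) EX@5 MEM@6 WB@7
I3 add r5 <- r3,r1: IF@4 ID@5 stall=1 (RAW on I1.r3 (WB@6)) EX@7 MEM@8 WB@9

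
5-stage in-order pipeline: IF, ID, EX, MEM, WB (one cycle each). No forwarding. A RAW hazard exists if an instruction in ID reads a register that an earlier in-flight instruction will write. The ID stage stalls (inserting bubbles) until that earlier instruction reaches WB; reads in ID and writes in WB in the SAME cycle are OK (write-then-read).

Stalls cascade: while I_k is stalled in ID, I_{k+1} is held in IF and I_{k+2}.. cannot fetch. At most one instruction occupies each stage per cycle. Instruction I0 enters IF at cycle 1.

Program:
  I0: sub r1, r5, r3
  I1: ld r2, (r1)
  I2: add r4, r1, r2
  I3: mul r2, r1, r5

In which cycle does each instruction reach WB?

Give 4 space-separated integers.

I0 sub r1 <- r5,r3: IF@1 ID@2 stall=0 (-) EX@3 MEM@4 WB@5
I1 ld r2 <- r1: IF@2 ID@3 stall=2 (RAW on I0.r1 (WB@5)) EX@6 MEM@7 WB@8
I2 add r4 <- r1,r2: IF@3 ID@6 stall=2 (RAW on I1.r2 (WB@8)) EX@9 MEM@10 WB@11
I3 mul r2 <- r1,r5: IF@6 ID@9 stall=0 (-) EX@10 MEM@11 WB@12

Answer: 5 8 11 12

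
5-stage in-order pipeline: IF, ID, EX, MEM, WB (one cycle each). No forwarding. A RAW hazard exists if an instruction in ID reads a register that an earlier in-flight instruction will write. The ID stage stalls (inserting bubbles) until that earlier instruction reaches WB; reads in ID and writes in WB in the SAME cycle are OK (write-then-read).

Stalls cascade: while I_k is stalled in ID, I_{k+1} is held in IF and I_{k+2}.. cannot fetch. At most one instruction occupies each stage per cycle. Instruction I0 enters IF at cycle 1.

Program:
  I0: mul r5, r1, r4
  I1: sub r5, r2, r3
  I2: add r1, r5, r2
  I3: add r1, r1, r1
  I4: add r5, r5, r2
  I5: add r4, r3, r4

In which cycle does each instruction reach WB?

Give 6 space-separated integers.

I0 mul r5 <- r1,r4: IF@1 ID@2 stall=0 (-) EX@3 MEM@4 WB@5
I1 sub r5 <- r2,r3: IF@2 ID@3 stall=0 (-) EX@4 MEM@5 WB@6
I2 add r1 <- r5,r2: IF@3 ID@4 stall=2 (RAW on I1.r5 (WB@6)) EX@7 MEM@8 WB@9
I3 add r1 <- r1,r1: IF@4 ID@7 stall=2 (RAW on I2.r1 (WB@9)) EX@10 MEM@11 WB@12
I4 add r5 <- r5,r2: IF@7 ID@10 stall=0 (-) EX@11 MEM@12 WB@13
I5 add r4 <- r3,r4: IF@10 ID@11 stall=0 (-) EX@12 MEM@13 WB@14

Answer: 5 6 9 12 13 14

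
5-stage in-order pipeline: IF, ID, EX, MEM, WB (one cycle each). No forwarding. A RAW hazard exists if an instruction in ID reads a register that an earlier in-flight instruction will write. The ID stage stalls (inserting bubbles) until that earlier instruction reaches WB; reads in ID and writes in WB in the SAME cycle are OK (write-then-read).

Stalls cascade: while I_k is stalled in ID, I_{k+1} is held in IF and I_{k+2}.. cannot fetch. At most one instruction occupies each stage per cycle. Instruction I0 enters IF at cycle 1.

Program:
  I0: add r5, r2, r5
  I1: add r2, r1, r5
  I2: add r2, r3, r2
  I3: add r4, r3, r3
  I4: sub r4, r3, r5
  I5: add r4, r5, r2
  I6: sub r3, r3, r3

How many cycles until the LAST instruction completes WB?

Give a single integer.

Answer: 15

Derivation:
I0 add r5 <- r2,r5: IF@1 ID@2 stall=0 (-) EX@3 MEM@4 WB@5
I1 add r2 <- r1,r5: IF@2 ID@3 stall=2 (RAW on I0.r5 (WB@5)) EX@6 MEM@7 WB@8
I2 add r2 <- r3,r2: IF@3 ID@6 stall=2 (RAW on I1.r2 (WB@8)) EX@9 MEM@10 WB@11
I3 add r4 <- r3,r3: IF@6 ID@9 stall=0 (-) EX@10 MEM@11 WB@12
I4 sub r4 <- r3,r5: IF@9 ID@10 stall=0 (-) EX@11 MEM@12 WB@13
I5 add r4 <- r5,r2: IF@10 ID@11 stall=0 (-) EX@12 MEM@13 WB@14
I6 sub r3 <- r3,r3: IF@11 ID@12 stall=0 (-) EX@13 MEM@14 WB@15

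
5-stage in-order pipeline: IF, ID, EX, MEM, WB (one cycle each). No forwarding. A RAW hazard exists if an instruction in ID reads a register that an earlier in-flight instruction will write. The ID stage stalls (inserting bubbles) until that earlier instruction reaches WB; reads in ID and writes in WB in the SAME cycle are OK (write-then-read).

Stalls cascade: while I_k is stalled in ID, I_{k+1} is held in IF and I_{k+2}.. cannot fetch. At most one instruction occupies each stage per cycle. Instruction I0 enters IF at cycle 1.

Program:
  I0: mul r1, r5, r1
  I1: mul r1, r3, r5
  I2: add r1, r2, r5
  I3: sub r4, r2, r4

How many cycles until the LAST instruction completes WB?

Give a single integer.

I0 mul r1 <- r5,r1: IF@1 ID@2 stall=0 (-) EX@3 MEM@4 WB@5
I1 mul r1 <- r3,r5: IF@2 ID@3 stall=0 (-) EX@4 MEM@5 WB@6
I2 add r1 <- r2,r5: IF@3 ID@4 stall=0 (-) EX@5 MEM@6 WB@7
I3 sub r4 <- r2,r4: IF@4 ID@5 stall=0 (-) EX@6 MEM@7 WB@8

Answer: 8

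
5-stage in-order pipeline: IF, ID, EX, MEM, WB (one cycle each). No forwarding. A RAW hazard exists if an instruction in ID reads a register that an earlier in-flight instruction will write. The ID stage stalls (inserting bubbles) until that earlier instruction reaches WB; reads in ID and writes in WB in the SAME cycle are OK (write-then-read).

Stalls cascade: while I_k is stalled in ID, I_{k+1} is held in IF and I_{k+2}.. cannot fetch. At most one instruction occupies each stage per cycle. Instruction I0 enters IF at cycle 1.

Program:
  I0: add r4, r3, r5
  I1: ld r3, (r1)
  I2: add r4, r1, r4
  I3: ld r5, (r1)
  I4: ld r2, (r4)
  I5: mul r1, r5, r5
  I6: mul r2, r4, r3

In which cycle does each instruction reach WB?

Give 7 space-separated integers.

I0 add r4 <- r3,r5: IF@1 ID@2 stall=0 (-) EX@3 MEM@4 WB@5
I1 ld r3 <- r1: IF@2 ID@3 stall=0 (-) EX@4 MEM@5 WB@6
I2 add r4 <- r1,r4: IF@3 ID@4 stall=1 (RAW on I0.r4 (WB@5)) EX@6 MEM@7 WB@8
I3 ld r5 <- r1: IF@4 ID@6 stall=0 (-) EX@7 MEM@8 WB@9
I4 ld r2 <- r4: IF@6 ID@7 stall=1 (RAW on I2.r4 (WB@8)) EX@9 MEM@10 WB@11
I5 mul r1 <- r5,r5: IF@7 ID@9 stall=0 (-) EX@10 MEM@11 WB@12
I6 mul r2 <- r4,r3: IF@9 ID@10 stall=0 (-) EX@11 MEM@12 WB@13

Answer: 5 6 8 9 11 12 13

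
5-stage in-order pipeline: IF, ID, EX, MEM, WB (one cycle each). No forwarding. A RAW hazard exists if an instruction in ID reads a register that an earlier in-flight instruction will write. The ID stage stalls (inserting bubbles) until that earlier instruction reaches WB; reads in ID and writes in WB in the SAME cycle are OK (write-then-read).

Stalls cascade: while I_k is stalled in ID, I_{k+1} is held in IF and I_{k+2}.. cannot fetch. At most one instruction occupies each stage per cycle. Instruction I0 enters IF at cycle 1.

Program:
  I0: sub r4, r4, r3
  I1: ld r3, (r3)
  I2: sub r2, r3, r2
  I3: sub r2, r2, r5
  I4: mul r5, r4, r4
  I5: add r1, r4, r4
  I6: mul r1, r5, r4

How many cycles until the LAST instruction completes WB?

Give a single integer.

Answer: 16

Derivation:
I0 sub r4 <- r4,r3: IF@1 ID@2 stall=0 (-) EX@3 MEM@4 WB@5
I1 ld r3 <- r3: IF@2 ID@3 stall=0 (-) EX@4 MEM@5 WB@6
I2 sub r2 <- r3,r2: IF@3 ID@4 stall=2 (RAW on I1.r3 (WB@6)) EX@7 MEM@8 WB@9
I3 sub r2 <- r2,r5: IF@4 ID@7 stall=2 (RAW on I2.r2 (WB@9)) EX@10 MEM@11 WB@12
I4 mul r5 <- r4,r4: IF@7 ID@10 stall=0 (-) EX@11 MEM@12 WB@13
I5 add r1 <- r4,r4: IF@10 ID@11 stall=0 (-) EX@12 MEM@13 WB@14
I6 mul r1 <- r5,r4: IF@11 ID@12 stall=1 (RAW on I4.r5 (WB@13)) EX@14 MEM@15 WB@16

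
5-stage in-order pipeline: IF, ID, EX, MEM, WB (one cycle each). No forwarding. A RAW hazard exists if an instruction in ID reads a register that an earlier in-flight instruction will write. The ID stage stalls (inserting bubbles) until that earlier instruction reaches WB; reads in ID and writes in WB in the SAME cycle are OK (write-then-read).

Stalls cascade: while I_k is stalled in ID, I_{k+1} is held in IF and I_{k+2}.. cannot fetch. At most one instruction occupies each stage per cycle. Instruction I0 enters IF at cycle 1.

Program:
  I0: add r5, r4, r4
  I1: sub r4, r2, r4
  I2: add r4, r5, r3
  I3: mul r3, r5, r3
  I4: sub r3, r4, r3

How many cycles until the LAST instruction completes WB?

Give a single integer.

Answer: 12

Derivation:
I0 add r5 <- r4,r4: IF@1 ID@2 stall=0 (-) EX@3 MEM@4 WB@5
I1 sub r4 <- r2,r4: IF@2 ID@3 stall=0 (-) EX@4 MEM@5 WB@6
I2 add r4 <- r5,r3: IF@3 ID@4 stall=1 (RAW on I0.r5 (WB@5)) EX@6 MEM@7 WB@8
I3 mul r3 <- r5,r3: IF@4 ID@6 stall=0 (-) EX@7 MEM@8 WB@9
I4 sub r3 <- r4,r3: IF@6 ID@7 stall=2 (RAW on I3.r3 (WB@9)) EX@10 MEM@11 WB@12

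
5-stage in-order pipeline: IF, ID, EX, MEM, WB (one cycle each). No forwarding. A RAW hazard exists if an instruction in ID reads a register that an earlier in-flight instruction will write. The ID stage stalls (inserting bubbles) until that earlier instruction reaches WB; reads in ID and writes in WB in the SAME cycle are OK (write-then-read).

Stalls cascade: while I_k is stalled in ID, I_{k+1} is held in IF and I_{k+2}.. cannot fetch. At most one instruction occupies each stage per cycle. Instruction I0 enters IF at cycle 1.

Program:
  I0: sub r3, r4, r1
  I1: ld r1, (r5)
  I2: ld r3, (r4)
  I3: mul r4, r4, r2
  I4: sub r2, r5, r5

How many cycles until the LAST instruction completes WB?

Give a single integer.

Answer: 9

Derivation:
I0 sub r3 <- r4,r1: IF@1 ID@2 stall=0 (-) EX@3 MEM@4 WB@5
I1 ld r1 <- r5: IF@2 ID@3 stall=0 (-) EX@4 MEM@5 WB@6
I2 ld r3 <- r4: IF@3 ID@4 stall=0 (-) EX@5 MEM@6 WB@7
I3 mul r4 <- r4,r2: IF@4 ID@5 stall=0 (-) EX@6 MEM@7 WB@8
I4 sub r2 <- r5,r5: IF@5 ID@6 stall=0 (-) EX@7 MEM@8 WB@9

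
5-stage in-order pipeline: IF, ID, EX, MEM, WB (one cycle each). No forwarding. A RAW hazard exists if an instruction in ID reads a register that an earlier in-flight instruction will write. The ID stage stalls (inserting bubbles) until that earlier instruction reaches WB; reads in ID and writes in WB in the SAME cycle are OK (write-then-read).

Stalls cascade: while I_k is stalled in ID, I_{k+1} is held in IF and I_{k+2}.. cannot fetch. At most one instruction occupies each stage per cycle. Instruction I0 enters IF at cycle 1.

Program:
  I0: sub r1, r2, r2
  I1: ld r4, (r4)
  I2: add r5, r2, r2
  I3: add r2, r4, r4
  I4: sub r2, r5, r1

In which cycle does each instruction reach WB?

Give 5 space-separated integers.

Answer: 5 6 7 9 10

Derivation:
I0 sub r1 <- r2,r2: IF@1 ID@2 stall=0 (-) EX@3 MEM@4 WB@5
I1 ld r4 <- r4: IF@2 ID@3 stall=0 (-) EX@4 MEM@5 WB@6
I2 add r5 <- r2,r2: IF@3 ID@4 stall=0 (-) EX@5 MEM@6 WB@7
I3 add r2 <- r4,r4: IF@4 ID@5 stall=1 (RAW on I1.r4 (WB@6)) EX@7 MEM@8 WB@9
I4 sub r2 <- r5,r1: IF@5 ID@7 stall=0 (-) EX@8 MEM@9 WB@10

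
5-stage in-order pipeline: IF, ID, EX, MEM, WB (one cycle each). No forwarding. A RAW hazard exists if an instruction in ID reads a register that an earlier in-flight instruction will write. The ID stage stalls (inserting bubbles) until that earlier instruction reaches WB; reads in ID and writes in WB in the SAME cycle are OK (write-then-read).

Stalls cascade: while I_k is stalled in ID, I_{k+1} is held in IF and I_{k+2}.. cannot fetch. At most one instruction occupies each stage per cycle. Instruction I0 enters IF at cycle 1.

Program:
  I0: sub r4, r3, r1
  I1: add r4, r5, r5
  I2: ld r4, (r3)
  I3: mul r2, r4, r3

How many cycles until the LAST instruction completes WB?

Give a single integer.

Answer: 10

Derivation:
I0 sub r4 <- r3,r1: IF@1 ID@2 stall=0 (-) EX@3 MEM@4 WB@5
I1 add r4 <- r5,r5: IF@2 ID@3 stall=0 (-) EX@4 MEM@5 WB@6
I2 ld r4 <- r3: IF@3 ID@4 stall=0 (-) EX@5 MEM@6 WB@7
I3 mul r2 <- r4,r3: IF@4 ID@5 stall=2 (RAW on I2.r4 (WB@7)) EX@8 MEM@9 WB@10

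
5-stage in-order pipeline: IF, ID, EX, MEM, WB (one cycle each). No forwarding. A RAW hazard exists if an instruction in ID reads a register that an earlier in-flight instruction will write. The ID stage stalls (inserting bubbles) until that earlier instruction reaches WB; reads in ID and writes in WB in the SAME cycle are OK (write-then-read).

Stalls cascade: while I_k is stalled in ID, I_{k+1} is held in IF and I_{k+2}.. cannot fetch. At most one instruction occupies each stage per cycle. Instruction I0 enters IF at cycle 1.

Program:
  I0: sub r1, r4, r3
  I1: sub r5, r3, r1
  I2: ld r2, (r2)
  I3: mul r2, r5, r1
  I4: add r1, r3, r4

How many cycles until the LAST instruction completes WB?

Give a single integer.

I0 sub r1 <- r4,r3: IF@1 ID@2 stall=0 (-) EX@3 MEM@4 WB@5
I1 sub r5 <- r3,r1: IF@2 ID@3 stall=2 (RAW on I0.r1 (WB@5)) EX@6 MEM@7 WB@8
I2 ld r2 <- r2: IF@3 ID@6 stall=0 (-) EX@7 MEM@8 WB@9
I3 mul r2 <- r5,r1: IF@6 ID@7 stall=1 (RAW on I1.r5 (WB@8)) EX@9 MEM@10 WB@11
I4 add r1 <- r3,r4: IF@7 ID@9 stall=0 (-) EX@10 MEM@11 WB@12

Answer: 12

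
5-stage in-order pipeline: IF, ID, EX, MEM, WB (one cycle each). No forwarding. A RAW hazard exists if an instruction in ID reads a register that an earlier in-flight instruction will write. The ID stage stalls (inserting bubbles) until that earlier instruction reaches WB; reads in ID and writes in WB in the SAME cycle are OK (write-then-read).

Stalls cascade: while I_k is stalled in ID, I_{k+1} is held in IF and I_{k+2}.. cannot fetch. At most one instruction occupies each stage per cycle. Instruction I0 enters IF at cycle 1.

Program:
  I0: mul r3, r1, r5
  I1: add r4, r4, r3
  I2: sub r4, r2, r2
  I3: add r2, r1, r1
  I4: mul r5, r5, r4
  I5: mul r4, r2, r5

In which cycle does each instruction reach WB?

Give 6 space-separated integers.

Answer: 5 8 9 10 12 15

Derivation:
I0 mul r3 <- r1,r5: IF@1 ID@2 stall=0 (-) EX@3 MEM@4 WB@5
I1 add r4 <- r4,r3: IF@2 ID@3 stall=2 (RAW on I0.r3 (WB@5)) EX@6 MEM@7 WB@8
I2 sub r4 <- r2,r2: IF@3 ID@6 stall=0 (-) EX@7 MEM@8 WB@9
I3 add r2 <- r1,r1: IF@6 ID@7 stall=0 (-) EX@8 MEM@9 WB@10
I4 mul r5 <- r5,r4: IF@7 ID@8 stall=1 (RAW on I2.r4 (WB@9)) EX@10 MEM@11 WB@12
I5 mul r4 <- r2,r5: IF@8 ID@10 stall=2 (RAW on I4.r5 (WB@12)) EX@13 MEM@14 WB@15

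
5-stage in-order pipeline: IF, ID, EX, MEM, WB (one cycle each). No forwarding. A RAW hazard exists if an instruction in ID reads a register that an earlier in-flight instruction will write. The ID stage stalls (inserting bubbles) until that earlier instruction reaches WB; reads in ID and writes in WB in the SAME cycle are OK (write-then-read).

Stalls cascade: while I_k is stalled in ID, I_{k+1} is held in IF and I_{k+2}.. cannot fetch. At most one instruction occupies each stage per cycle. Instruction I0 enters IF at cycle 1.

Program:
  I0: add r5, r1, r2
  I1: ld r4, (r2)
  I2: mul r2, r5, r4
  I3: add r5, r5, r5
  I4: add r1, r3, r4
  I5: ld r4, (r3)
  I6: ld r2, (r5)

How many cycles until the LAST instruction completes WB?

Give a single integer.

Answer: 13

Derivation:
I0 add r5 <- r1,r2: IF@1 ID@2 stall=0 (-) EX@3 MEM@4 WB@5
I1 ld r4 <- r2: IF@2 ID@3 stall=0 (-) EX@4 MEM@5 WB@6
I2 mul r2 <- r5,r4: IF@3 ID@4 stall=2 (RAW on I1.r4 (WB@6)) EX@7 MEM@8 WB@9
I3 add r5 <- r5,r5: IF@4 ID@7 stall=0 (-) EX@8 MEM@9 WB@10
I4 add r1 <- r3,r4: IF@7 ID@8 stall=0 (-) EX@9 MEM@10 WB@11
I5 ld r4 <- r3: IF@8 ID@9 stall=0 (-) EX@10 MEM@11 WB@12
I6 ld r2 <- r5: IF@9 ID@10 stall=0 (-) EX@11 MEM@12 WB@13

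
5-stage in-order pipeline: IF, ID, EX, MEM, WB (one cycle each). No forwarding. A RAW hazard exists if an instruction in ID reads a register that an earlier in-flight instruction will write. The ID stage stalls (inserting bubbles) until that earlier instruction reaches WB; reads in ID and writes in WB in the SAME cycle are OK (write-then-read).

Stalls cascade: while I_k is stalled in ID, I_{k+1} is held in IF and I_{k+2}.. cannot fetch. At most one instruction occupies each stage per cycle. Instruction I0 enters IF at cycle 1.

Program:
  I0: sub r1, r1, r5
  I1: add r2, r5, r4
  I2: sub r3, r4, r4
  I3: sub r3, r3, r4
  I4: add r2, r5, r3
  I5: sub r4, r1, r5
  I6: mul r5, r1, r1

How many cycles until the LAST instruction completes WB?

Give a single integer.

I0 sub r1 <- r1,r5: IF@1 ID@2 stall=0 (-) EX@3 MEM@4 WB@5
I1 add r2 <- r5,r4: IF@2 ID@3 stall=0 (-) EX@4 MEM@5 WB@6
I2 sub r3 <- r4,r4: IF@3 ID@4 stall=0 (-) EX@5 MEM@6 WB@7
I3 sub r3 <- r3,r4: IF@4 ID@5 stall=2 (RAW on I2.r3 (WB@7)) EX@8 MEM@9 WB@10
I4 add r2 <- r5,r3: IF@5 ID@8 stall=2 (RAW on I3.r3 (WB@10)) EX@11 MEM@12 WB@13
I5 sub r4 <- r1,r5: IF@8 ID@11 stall=0 (-) EX@12 MEM@13 WB@14
I6 mul r5 <- r1,r1: IF@11 ID@12 stall=0 (-) EX@13 MEM@14 WB@15

Answer: 15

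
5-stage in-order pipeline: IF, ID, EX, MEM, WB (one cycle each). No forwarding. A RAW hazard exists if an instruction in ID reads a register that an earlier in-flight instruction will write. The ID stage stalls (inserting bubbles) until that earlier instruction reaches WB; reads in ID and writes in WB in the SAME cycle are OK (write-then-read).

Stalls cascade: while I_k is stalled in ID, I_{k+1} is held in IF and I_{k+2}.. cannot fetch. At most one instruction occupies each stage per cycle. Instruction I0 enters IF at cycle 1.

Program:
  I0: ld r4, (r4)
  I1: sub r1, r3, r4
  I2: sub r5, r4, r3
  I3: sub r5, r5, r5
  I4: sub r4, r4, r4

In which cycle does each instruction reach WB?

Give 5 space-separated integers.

Answer: 5 8 9 12 13

Derivation:
I0 ld r4 <- r4: IF@1 ID@2 stall=0 (-) EX@3 MEM@4 WB@5
I1 sub r1 <- r3,r4: IF@2 ID@3 stall=2 (RAW on I0.r4 (WB@5)) EX@6 MEM@7 WB@8
I2 sub r5 <- r4,r3: IF@3 ID@6 stall=0 (-) EX@7 MEM@8 WB@9
I3 sub r5 <- r5,r5: IF@6 ID@7 stall=2 (RAW on I2.r5 (WB@9)) EX@10 MEM@11 WB@12
I4 sub r4 <- r4,r4: IF@7 ID@10 stall=0 (-) EX@11 MEM@12 WB@13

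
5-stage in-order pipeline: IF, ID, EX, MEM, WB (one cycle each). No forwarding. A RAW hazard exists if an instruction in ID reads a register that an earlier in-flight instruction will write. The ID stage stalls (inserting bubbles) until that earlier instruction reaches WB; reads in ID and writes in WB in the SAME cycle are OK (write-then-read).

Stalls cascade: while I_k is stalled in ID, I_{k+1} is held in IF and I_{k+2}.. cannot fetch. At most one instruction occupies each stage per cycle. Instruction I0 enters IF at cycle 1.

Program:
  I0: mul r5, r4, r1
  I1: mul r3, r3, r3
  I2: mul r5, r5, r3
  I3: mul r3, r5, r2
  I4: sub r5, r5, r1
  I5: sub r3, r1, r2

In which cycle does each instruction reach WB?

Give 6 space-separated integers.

Answer: 5 6 9 12 13 14

Derivation:
I0 mul r5 <- r4,r1: IF@1 ID@2 stall=0 (-) EX@3 MEM@4 WB@5
I1 mul r3 <- r3,r3: IF@2 ID@3 stall=0 (-) EX@4 MEM@5 WB@6
I2 mul r5 <- r5,r3: IF@3 ID@4 stall=2 (RAW on I1.r3 (WB@6)) EX@7 MEM@8 WB@9
I3 mul r3 <- r5,r2: IF@4 ID@7 stall=2 (RAW on I2.r5 (WB@9)) EX@10 MEM@11 WB@12
I4 sub r5 <- r5,r1: IF@7 ID@10 stall=0 (-) EX@11 MEM@12 WB@13
I5 sub r3 <- r1,r2: IF@10 ID@11 stall=0 (-) EX@12 MEM@13 WB@14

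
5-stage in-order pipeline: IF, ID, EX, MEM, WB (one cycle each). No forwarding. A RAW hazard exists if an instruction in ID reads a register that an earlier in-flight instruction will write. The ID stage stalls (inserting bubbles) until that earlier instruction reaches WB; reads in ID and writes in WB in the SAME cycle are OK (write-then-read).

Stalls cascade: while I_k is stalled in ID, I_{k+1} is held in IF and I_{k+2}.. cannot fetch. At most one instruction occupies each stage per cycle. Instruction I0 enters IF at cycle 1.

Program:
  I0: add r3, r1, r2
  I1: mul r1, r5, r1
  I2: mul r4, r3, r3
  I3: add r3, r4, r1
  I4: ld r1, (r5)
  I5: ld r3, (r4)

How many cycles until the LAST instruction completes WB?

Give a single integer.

Answer: 13

Derivation:
I0 add r3 <- r1,r2: IF@1 ID@2 stall=0 (-) EX@3 MEM@4 WB@5
I1 mul r1 <- r5,r1: IF@2 ID@3 stall=0 (-) EX@4 MEM@5 WB@6
I2 mul r4 <- r3,r3: IF@3 ID@4 stall=1 (RAW on I0.r3 (WB@5)) EX@6 MEM@7 WB@8
I3 add r3 <- r4,r1: IF@4 ID@6 stall=2 (RAW on I2.r4 (WB@8)) EX@9 MEM@10 WB@11
I4 ld r1 <- r5: IF@6 ID@9 stall=0 (-) EX@10 MEM@11 WB@12
I5 ld r3 <- r4: IF@9 ID@10 stall=0 (-) EX@11 MEM@12 WB@13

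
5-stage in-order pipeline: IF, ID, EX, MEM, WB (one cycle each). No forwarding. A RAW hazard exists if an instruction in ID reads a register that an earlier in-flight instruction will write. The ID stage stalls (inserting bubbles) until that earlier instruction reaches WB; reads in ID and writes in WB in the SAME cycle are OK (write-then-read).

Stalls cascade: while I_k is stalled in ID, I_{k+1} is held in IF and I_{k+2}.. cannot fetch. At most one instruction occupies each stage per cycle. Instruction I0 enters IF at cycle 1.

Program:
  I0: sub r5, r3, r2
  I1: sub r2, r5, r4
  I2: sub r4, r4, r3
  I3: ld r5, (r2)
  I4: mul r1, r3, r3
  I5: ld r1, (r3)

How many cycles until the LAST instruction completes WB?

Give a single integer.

Answer: 13

Derivation:
I0 sub r5 <- r3,r2: IF@1 ID@2 stall=0 (-) EX@3 MEM@4 WB@5
I1 sub r2 <- r5,r4: IF@2 ID@3 stall=2 (RAW on I0.r5 (WB@5)) EX@6 MEM@7 WB@8
I2 sub r4 <- r4,r3: IF@3 ID@6 stall=0 (-) EX@7 MEM@8 WB@9
I3 ld r5 <- r2: IF@6 ID@7 stall=1 (RAW on I1.r2 (WB@8)) EX@9 MEM@10 WB@11
I4 mul r1 <- r3,r3: IF@7 ID@9 stall=0 (-) EX@10 MEM@11 WB@12
I5 ld r1 <- r3: IF@9 ID@10 stall=0 (-) EX@11 MEM@12 WB@13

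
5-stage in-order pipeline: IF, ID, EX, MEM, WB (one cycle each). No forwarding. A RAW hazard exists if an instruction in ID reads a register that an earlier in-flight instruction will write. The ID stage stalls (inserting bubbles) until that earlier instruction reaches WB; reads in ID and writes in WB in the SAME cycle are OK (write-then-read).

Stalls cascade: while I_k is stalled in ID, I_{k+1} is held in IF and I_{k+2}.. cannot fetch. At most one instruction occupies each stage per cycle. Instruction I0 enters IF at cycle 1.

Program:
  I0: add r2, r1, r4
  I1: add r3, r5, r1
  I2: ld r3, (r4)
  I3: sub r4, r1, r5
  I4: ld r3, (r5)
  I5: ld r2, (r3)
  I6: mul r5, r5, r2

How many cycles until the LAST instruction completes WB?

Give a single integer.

Answer: 15

Derivation:
I0 add r2 <- r1,r4: IF@1 ID@2 stall=0 (-) EX@3 MEM@4 WB@5
I1 add r3 <- r5,r1: IF@2 ID@3 stall=0 (-) EX@4 MEM@5 WB@6
I2 ld r3 <- r4: IF@3 ID@4 stall=0 (-) EX@5 MEM@6 WB@7
I3 sub r4 <- r1,r5: IF@4 ID@5 stall=0 (-) EX@6 MEM@7 WB@8
I4 ld r3 <- r5: IF@5 ID@6 stall=0 (-) EX@7 MEM@8 WB@9
I5 ld r2 <- r3: IF@6 ID@7 stall=2 (RAW on I4.r3 (WB@9)) EX@10 MEM@11 WB@12
I6 mul r5 <- r5,r2: IF@7 ID@10 stall=2 (RAW on I5.r2 (WB@12)) EX@13 MEM@14 WB@15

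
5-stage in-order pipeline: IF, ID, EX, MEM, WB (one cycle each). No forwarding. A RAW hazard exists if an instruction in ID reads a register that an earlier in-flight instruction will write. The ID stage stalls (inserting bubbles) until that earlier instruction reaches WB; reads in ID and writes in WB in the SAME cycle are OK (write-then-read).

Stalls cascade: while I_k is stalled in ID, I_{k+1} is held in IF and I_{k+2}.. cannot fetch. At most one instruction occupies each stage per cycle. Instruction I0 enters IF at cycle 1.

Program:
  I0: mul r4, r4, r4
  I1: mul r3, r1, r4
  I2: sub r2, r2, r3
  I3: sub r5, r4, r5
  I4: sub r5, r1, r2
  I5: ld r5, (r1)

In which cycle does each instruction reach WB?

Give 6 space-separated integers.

Answer: 5 8 11 12 14 15

Derivation:
I0 mul r4 <- r4,r4: IF@1 ID@2 stall=0 (-) EX@3 MEM@4 WB@5
I1 mul r3 <- r1,r4: IF@2 ID@3 stall=2 (RAW on I0.r4 (WB@5)) EX@6 MEM@7 WB@8
I2 sub r2 <- r2,r3: IF@3 ID@6 stall=2 (RAW on I1.r3 (WB@8)) EX@9 MEM@10 WB@11
I3 sub r5 <- r4,r5: IF@6 ID@9 stall=0 (-) EX@10 MEM@11 WB@12
I4 sub r5 <- r1,r2: IF@9 ID@10 stall=1 (RAW on I2.r2 (WB@11)) EX@12 MEM@13 WB@14
I5 ld r5 <- r1: IF@10 ID@12 stall=0 (-) EX@13 MEM@14 WB@15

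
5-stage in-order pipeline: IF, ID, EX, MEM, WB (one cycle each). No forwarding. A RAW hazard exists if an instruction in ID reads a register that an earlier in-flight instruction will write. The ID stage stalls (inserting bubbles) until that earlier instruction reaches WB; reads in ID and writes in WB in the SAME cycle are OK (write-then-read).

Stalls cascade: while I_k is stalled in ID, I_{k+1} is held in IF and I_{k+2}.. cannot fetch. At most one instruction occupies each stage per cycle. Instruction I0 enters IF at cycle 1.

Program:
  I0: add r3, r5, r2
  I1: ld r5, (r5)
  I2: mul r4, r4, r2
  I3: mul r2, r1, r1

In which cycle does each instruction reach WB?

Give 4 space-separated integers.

I0 add r3 <- r5,r2: IF@1 ID@2 stall=0 (-) EX@3 MEM@4 WB@5
I1 ld r5 <- r5: IF@2 ID@3 stall=0 (-) EX@4 MEM@5 WB@6
I2 mul r4 <- r4,r2: IF@3 ID@4 stall=0 (-) EX@5 MEM@6 WB@7
I3 mul r2 <- r1,r1: IF@4 ID@5 stall=0 (-) EX@6 MEM@7 WB@8

Answer: 5 6 7 8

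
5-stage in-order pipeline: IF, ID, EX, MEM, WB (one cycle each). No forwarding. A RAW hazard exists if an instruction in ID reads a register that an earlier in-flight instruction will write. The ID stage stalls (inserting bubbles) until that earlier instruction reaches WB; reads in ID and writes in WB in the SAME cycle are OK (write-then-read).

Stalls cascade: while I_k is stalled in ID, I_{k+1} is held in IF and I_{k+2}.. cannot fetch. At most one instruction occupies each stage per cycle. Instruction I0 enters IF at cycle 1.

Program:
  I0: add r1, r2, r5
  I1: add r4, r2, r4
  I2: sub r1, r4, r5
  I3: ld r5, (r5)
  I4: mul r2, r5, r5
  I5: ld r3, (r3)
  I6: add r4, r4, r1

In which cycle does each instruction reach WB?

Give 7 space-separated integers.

I0 add r1 <- r2,r5: IF@1 ID@2 stall=0 (-) EX@3 MEM@4 WB@5
I1 add r4 <- r2,r4: IF@2 ID@3 stall=0 (-) EX@4 MEM@5 WB@6
I2 sub r1 <- r4,r5: IF@3 ID@4 stall=2 (RAW on I1.r4 (WB@6)) EX@7 MEM@8 WB@9
I3 ld r5 <- r5: IF@4 ID@7 stall=0 (-) EX@8 MEM@9 WB@10
I4 mul r2 <- r5,r5: IF@7 ID@8 stall=2 (RAW on I3.r5 (WB@10)) EX@11 MEM@12 WB@13
I5 ld r3 <- r3: IF@8 ID@11 stall=0 (-) EX@12 MEM@13 WB@14
I6 add r4 <- r4,r1: IF@11 ID@12 stall=0 (-) EX@13 MEM@14 WB@15

Answer: 5 6 9 10 13 14 15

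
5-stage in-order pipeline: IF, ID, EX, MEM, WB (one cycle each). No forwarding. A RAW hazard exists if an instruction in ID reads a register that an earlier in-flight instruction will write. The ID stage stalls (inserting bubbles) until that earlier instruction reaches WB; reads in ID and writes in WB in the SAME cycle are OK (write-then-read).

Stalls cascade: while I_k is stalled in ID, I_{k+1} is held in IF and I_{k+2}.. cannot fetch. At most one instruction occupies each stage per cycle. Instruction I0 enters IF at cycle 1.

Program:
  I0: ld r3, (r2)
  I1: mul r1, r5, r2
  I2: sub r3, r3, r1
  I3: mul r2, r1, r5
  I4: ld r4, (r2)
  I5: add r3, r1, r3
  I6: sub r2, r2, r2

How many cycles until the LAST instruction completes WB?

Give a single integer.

I0 ld r3 <- r2: IF@1 ID@2 stall=0 (-) EX@3 MEM@4 WB@5
I1 mul r1 <- r5,r2: IF@2 ID@3 stall=0 (-) EX@4 MEM@5 WB@6
I2 sub r3 <- r3,r1: IF@3 ID@4 stall=2 (RAW on I1.r1 (WB@6)) EX@7 MEM@8 WB@9
I3 mul r2 <- r1,r5: IF@4 ID@7 stall=0 (-) EX@8 MEM@9 WB@10
I4 ld r4 <- r2: IF@7 ID@8 stall=2 (RAW on I3.r2 (WB@10)) EX@11 MEM@12 WB@13
I5 add r3 <- r1,r3: IF@8 ID@11 stall=0 (-) EX@12 MEM@13 WB@14
I6 sub r2 <- r2,r2: IF@11 ID@12 stall=0 (-) EX@13 MEM@14 WB@15

Answer: 15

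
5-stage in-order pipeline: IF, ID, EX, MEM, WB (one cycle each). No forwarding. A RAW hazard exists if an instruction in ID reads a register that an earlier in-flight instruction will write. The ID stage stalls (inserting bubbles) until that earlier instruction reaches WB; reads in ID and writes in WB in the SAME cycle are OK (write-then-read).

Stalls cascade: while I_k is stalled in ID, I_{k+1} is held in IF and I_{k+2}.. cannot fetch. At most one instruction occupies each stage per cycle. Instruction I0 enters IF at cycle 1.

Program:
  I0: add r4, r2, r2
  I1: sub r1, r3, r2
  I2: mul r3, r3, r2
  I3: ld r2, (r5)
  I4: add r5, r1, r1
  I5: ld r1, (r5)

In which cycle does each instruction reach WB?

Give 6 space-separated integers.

Answer: 5 6 7 8 9 12

Derivation:
I0 add r4 <- r2,r2: IF@1 ID@2 stall=0 (-) EX@3 MEM@4 WB@5
I1 sub r1 <- r3,r2: IF@2 ID@3 stall=0 (-) EX@4 MEM@5 WB@6
I2 mul r3 <- r3,r2: IF@3 ID@4 stall=0 (-) EX@5 MEM@6 WB@7
I3 ld r2 <- r5: IF@4 ID@5 stall=0 (-) EX@6 MEM@7 WB@8
I4 add r5 <- r1,r1: IF@5 ID@6 stall=0 (-) EX@7 MEM@8 WB@9
I5 ld r1 <- r5: IF@6 ID@7 stall=2 (RAW on I4.r5 (WB@9)) EX@10 MEM@11 WB@12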